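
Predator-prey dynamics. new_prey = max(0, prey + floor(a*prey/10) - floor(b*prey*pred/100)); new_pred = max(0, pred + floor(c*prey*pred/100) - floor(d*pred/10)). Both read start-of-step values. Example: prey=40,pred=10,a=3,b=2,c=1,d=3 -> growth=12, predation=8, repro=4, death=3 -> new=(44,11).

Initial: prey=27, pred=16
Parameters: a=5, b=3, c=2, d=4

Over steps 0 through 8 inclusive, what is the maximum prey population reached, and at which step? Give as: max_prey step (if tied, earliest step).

Step 1: prey: 27+13-12=28; pred: 16+8-6=18
Step 2: prey: 28+14-15=27; pred: 18+10-7=21
Step 3: prey: 27+13-17=23; pred: 21+11-8=24
Step 4: prey: 23+11-16=18; pred: 24+11-9=26
Step 5: prey: 18+9-14=13; pred: 26+9-10=25
Step 6: prey: 13+6-9=10; pred: 25+6-10=21
Step 7: prey: 10+5-6=9; pred: 21+4-8=17
Step 8: prey: 9+4-4=9; pred: 17+3-6=14
Max prey = 28 at step 1

Answer: 28 1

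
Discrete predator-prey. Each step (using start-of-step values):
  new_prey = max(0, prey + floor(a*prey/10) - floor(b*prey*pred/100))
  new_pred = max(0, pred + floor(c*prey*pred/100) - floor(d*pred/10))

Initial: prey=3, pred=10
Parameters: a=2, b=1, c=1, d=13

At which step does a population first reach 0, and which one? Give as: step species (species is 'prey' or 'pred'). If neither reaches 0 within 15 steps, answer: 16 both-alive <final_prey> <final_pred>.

Step 1: prey: 3+0-0=3; pred: 10+0-13=0
First extinction: pred at step 1

Answer: 1 pred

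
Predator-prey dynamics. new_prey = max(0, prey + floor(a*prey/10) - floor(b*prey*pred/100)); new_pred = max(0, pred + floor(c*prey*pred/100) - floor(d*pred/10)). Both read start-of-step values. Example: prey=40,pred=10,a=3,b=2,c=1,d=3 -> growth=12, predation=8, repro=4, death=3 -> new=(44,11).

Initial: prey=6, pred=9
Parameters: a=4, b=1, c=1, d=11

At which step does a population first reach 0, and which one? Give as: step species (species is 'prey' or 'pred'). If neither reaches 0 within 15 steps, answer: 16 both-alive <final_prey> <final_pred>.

Answer: 1 pred

Derivation:
Step 1: prey: 6+2-0=8; pred: 9+0-9=0
First extinction: pred at step 1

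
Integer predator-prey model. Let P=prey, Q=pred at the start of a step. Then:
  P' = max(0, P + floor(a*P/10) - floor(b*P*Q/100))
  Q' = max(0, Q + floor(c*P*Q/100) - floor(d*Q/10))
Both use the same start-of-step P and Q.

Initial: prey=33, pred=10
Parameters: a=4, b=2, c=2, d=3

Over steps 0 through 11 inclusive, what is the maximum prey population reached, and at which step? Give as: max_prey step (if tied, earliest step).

Step 1: prey: 33+13-6=40; pred: 10+6-3=13
Step 2: prey: 40+16-10=46; pred: 13+10-3=20
Step 3: prey: 46+18-18=46; pred: 20+18-6=32
Step 4: prey: 46+18-29=35; pred: 32+29-9=52
Step 5: prey: 35+14-36=13; pred: 52+36-15=73
Step 6: prey: 13+5-18=0; pred: 73+18-21=70
Step 7: prey: 0+0-0=0; pred: 70+0-21=49
Step 8: prey: 0+0-0=0; pred: 49+0-14=35
Step 9: prey: 0+0-0=0; pred: 35+0-10=25
Step 10: prey: 0+0-0=0; pred: 25+0-7=18
Step 11: prey: 0+0-0=0; pred: 18+0-5=13
Max prey = 46 at step 2

Answer: 46 2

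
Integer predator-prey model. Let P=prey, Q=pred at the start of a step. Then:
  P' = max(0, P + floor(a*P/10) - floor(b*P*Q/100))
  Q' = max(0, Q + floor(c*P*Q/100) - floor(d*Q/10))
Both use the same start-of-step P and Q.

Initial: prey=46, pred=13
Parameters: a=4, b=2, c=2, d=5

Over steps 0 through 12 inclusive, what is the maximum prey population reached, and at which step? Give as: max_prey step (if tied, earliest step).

Step 1: prey: 46+18-11=53; pred: 13+11-6=18
Step 2: prey: 53+21-19=55; pred: 18+19-9=28
Step 3: prey: 55+22-30=47; pred: 28+30-14=44
Step 4: prey: 47+18-41=24; pred: 44+41-22=63
Step 5: prey: 24+9-30=3; pred: 63+30-31=62
Step 6: prey: 3+1-3=1; pred: 62+3-31=34
Step 7: prey: 1+0-0=1; pred: 34+0-17=17
Step 8: prey: 1+0-0=1; pred: 17+0-8=9
Step 9: prey: 1+0-0=1; pred: 9+0-4=5
Step 10: prey: 1+0-0=1; pred: 5+0-2=3
Step 11: prey: 1+0-0=1; pred: 3+0-1=2
Step 12: prey: 1+0-0=1; pred: 2+0-1=1
Max prey = 55 at step 2

Answer: 55 2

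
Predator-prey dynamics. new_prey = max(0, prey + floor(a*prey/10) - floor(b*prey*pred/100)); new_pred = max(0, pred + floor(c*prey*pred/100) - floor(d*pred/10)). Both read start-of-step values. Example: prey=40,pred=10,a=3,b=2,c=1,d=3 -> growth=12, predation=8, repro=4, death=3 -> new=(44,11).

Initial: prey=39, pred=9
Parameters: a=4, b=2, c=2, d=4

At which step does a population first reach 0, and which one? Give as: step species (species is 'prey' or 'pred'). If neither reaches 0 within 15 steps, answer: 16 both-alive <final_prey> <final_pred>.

Step 1: prey: 39+15-7=47; pred: 9+7-3=13
Step 2: prey: 47+18-12=53; pred: 13+12-5=20
Step 3: prey: 53+21-21=53; pred: 20+21-8=33
Step 4: prey: 53+21-34=40; pred: 33+34-13=54
Step 5: prey: 40+16-43=13; pred: 54+43-21=76
Step 6: prey: 13+5-19=0; pred: 76+19-30=65
First extinction: prey at step 6

Answer: 6 prey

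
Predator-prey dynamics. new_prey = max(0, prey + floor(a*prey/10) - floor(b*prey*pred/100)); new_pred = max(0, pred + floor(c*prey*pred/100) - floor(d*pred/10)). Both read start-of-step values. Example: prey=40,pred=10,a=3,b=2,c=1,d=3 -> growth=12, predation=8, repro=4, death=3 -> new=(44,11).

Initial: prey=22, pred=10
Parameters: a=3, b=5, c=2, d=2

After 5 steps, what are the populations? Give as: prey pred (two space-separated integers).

Answer: 3 13

Derivation:
Step 1: prey: 22+6-11=17; pred: 10+4-2=12
Step 2: prey: 17+5-10=12; pred: 12+4-2=14
Step 3: prey: 12+3-8=7; pred: 14+3-2=15
Step 4: prey: 7+2-5=4; pred: 15+2-3=14
Step 5: prey: 4+1-2=3; pred: 14+1-2=13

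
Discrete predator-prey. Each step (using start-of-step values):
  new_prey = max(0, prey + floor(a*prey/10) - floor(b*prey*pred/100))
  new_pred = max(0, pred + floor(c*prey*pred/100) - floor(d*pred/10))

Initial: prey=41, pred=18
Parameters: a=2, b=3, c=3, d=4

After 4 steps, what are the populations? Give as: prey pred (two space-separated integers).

Step 1: prey: 41+8-22=27; pred: 18+22-7=33
Step 2: prey: 27+5-26=6; pred: 33+26-13=46
Step 3: prey: 6+1-8=0; pred: 46+8-18=36
Step 4: prey: 0+0-0=0; pred: 36+0-14=22

Answer: 0 22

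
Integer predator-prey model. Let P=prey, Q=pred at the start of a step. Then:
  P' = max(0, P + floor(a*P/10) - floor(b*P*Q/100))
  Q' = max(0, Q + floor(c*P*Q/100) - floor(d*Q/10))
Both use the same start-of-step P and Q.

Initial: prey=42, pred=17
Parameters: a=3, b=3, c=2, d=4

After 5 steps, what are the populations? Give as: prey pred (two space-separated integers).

Answer: 2 15

Derivation:
Step 1: prey: 42+12-21=33; pred: 17+14-6=25
Step 2: prey: 33+9-24=18; pred: 25+16-10=31
Step 3: prey: 18+5-16=7; pred: 31+11-12=30
Step 4: prey: 7+2-6=3; pred: 30+4-12=22
Step 5: prey: 3+0-1=2; pred: 22+1-8=15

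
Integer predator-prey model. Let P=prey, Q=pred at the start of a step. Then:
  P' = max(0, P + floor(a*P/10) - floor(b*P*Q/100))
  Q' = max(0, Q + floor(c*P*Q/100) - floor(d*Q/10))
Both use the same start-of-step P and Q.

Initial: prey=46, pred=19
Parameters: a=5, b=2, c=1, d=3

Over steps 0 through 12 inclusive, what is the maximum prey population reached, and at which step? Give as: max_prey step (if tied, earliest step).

Answer: 56 2

Derivation:
Step 1: prey: 46+23-17=52; pred: 19+8-5=22
Step 2: prey: 52+26-22=56; pred: 22+11-6=27
Step 3: prey: 56+28-30=54; pred: 27+15-8=34
Step 4: prey: 54+27-36=45; pred: 34+18-10=42
Step 5: prey: 45+22-37=30; pred: 42+18-12=48
Step 6: prey: 30+15-28=17; pred: 48+14-14=48
Step 7: prey: 17+8-16=9; pred: 48+8-14=42
Step 8: prey: 9+4-7=6; pred: 42+3-12=33
Step 9: prey: 6+3-3=6; pred: 33+1-9=25
Step 10: prey: 6+3-3=6; pred: 25+1-7=19
Step 11: prey: 6+3-2=7; pred: 19+1-5=15
Step 12: prey: 7+3-2=8; pred: 15+1-4=12
Max prey = 56 at step 2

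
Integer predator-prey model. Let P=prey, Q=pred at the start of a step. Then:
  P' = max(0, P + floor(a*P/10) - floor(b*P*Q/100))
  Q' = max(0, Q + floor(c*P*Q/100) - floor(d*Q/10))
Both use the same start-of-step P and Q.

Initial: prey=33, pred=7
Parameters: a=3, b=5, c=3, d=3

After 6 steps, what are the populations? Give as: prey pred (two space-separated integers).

Answer: 0 12

Derivation:
Step 1: prey: 33+9-11=31; pred: 7+6-2=11
Step 2: prey: 31+9-17=23; pred: 11+10-3=18
Step 3: prey: 23+6-20=9; pred: 18+12-5=25
Step 4: prey: 9+2-11=0; pred: 25+6-7=24
Step 5: prey: 0+0-0=0; pred: 24+0-7=17
Step 6: prey: 0+0-0=0; pred: 17+0-5=12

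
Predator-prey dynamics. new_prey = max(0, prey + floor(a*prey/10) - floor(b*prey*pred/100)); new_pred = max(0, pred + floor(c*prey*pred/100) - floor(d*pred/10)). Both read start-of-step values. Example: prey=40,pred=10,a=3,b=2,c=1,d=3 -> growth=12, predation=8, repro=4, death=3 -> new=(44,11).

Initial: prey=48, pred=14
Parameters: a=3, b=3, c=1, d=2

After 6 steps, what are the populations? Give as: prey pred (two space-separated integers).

Step 1: prey: 48+14-20=42; pred: 14+6-2=18
Step 2: prey: 42+12-22=32; pred: 18+7-3=22
Step 3: prey: 32+9-21=20; pred: 22+7-4=25
Step 4: prey: 20+6-15=11; pred: 25+5-5=25
Step 5: prey: 11+3-8=6; pred: 25+2-5=22
Step 6: prey: 6+1-3=4; pred: 22+1-4=19

Answer: 4 19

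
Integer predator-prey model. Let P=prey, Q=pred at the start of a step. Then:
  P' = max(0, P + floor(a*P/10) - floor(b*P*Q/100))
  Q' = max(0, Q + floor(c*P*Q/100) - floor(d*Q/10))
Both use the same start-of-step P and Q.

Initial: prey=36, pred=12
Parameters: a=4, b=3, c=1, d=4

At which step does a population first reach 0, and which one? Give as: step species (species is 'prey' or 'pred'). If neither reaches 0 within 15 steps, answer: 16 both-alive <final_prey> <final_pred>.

Step 1: prey: 36+14-12=38; pred: 12+4-4=12
Step 2: prey: 38+15-13=40; pred: 12+4-4=12
Step 3: prey: 40+16-14=42; pred: 12+4-4=12
Step 4: prey: 42+16-15=43; pred: 12+5-4=13
Step 5: prey: 43+17-16=44; pred: 13+5-5=13
Step 6: prey: 44+17-17=44; pred: 13+5-5=13
Steps 7-15: state stable at prey=44, pred=13 (no change)
No extinction within 15 steps

Answer: 16 both-alive 44 13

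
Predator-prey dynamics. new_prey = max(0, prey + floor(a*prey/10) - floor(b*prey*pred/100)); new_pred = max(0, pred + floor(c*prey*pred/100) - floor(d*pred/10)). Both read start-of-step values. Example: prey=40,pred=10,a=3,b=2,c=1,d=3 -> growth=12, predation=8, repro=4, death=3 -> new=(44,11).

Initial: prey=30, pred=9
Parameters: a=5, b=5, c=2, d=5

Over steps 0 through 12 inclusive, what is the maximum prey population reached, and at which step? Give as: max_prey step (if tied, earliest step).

Step 1: prey: 30+15-13=32; pred: 9+5-4=10
Step 2: prey: 32+16-16=32; pred: 10+6-5=11
Step 3: prey: 32+16-17=31; pred: 11+7-5=13
Step 4: prey: 31+15-20=26; pred: 13+8-6=15
Step 5: prey: 26+13-19=20; pred: 15+7-7=15
Step 6: prey: 20+10-15=15; pred: 15+6-7=14
Step 7: prey: 15+7-10=12; pred: 14+4-7=11
Step 8: prey: 12+6-6=12; pred: 11+2-5=8
Step 9: prey: 12+6-4=14; pred: 8+1-4=5
Step 10: prey: 14+7-3=18; pred: 5+1-2=4
Step 11: prey: 18+9-3=24; pred: 4+1-2=3
Step 12: prey: 24+12-3=33; pred: 3+1-1=3
Max prey = 33 at step 12

Answer: 33 12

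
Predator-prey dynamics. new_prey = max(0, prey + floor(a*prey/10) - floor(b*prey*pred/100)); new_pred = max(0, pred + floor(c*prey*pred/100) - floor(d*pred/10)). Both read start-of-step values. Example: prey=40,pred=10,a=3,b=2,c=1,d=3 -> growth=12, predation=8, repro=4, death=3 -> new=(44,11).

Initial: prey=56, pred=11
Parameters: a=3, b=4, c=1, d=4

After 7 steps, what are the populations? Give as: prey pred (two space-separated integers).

Step 1: prey: 56+16-24=48; pred: 11+6-4=13
Step 2: prey: 48+14-24=38; pred: 13+6-5=14
Step 3: prey: 38+11-21=28; pred: 14+5-5=14
Step 4: prey: 28+8-15=21; pred: 14+3-5=12
Step 5: prey: 21+6-10=17; pred: 12+2-4=10
Step 6: prey: 17+5-6=16; pred: 10+1-4=7
Step 7: prey: 16+4-4=16; pred: 7+1-2=6

Answer: 16 6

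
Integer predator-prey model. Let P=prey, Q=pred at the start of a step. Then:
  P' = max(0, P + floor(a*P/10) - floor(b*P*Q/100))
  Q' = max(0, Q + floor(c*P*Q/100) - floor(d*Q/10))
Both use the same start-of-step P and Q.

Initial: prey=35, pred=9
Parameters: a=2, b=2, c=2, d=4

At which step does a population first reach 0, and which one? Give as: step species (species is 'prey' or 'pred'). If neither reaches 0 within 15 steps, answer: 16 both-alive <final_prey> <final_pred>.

Answer: 16 both-alive 12 2

Derivation:
Step 1: prey: 35+7-6=36; pred: 9+6-3=12
Step 2: prey: 36+7-8=35; pred: 12+8-4=16
Step 3: prey: 35+7-11=31; pred: 16+11-6=21
Step 4: prey: 31+6-13=24; pred: 21+13-8=26
Step 5: prey: 24+4-12=16; pred: 26+12-10=28
Step 6: prey: 16+3-8=11; pred: 28+8-11=25
Step 7: prey: 11+2-5=8; pred: 25+5-10=20
Step 8: prey: 8+1-3=6; pred: 20+3-8=15
Step 9: prey: 6+1-1=6; pred: 15+1-6=10
Step 10: prey: 6+1-1=6; pred: 10+1-4=7
Step 11: prey: 6+1-0=7; pred: 7+0-2=5
Step 12: prey: 7+1-0=8; pred: 5+0-2=3
Step 13: prey: 8+1-0=9; pred: 3+0-1=2
Step 14: prey: 9+1-0=10; pred: 2+0-0=2
Step 15: prey: 10+2-0=12; pred: 2+0-0=2
No extinction within 15 steps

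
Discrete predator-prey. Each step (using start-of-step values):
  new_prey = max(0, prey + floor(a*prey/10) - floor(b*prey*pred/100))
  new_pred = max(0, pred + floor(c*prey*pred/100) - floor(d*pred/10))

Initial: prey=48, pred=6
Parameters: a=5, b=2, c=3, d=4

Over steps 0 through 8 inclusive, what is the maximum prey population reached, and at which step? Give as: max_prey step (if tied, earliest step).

Step 1: prey: 48+24-5=67; pred: 6+8-2=12
Step 2: prey: 67+33-16=84; pred: 12+24-4=32
Step 3: prey: 84+42-53=73; pred: 32+80-12=100
Step 4: prey: 73+36-146=0; pred: 100+219-40=279
Step 5: prey: 0+0-0=0; pred: 279+0-111=168
Step 6: prey: 0+0-0=0; pred: 168+0-67=101
Step 7: prey: 0+0-0=0; pred: 101+0-40=61
Step 8: prey: 0+0-0=0; pred: 61+0-24=37
Max prey = 84 at step 2

Answer: 84 2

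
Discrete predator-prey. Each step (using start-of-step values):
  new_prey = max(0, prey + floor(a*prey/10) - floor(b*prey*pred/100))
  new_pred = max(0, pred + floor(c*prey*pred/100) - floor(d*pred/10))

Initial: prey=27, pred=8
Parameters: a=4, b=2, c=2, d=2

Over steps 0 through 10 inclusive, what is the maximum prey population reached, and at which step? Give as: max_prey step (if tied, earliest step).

Step 1: prey: 27+10-4=33; pred: 8+4-1=11
Step 2: prey: 33+13-7=39; pred: 11+7-2=16
Step 3: prey: 39+15-12=42; pred: 16+12-3=25
Step 4: prey: 42+16-21=37; pred: 25+21-5=41
Step 5: prey: 37+14-30=21; pred: 41+30-8=63
Step 6: prey: 21+8-26=3; pred: 63+26-12=77
Step 7: prey: 3+1-4=0; pred: 77+4-15=66
Step 8: prey: 0+0-0=0; pred: 66+0-13=53
Step 9: prey: 0+0-0=0; pred: 53+0-10=43
Step 10: prey: 0+0-0=0; pred: 43+0-8=35
Max prey = 42 at step 3

Answer: 42 3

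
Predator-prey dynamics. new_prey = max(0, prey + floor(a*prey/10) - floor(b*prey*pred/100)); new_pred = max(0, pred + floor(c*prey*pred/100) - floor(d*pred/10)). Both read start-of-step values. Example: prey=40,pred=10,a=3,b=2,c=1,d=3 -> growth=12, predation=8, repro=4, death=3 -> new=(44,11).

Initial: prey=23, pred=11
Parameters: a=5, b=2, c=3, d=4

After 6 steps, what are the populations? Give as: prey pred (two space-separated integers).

Answer: 0 79

Derivation:
Step 1: prey: 23+11-5=29; pred: 11+7-4=14
Step 2: prey: 29+14-8=35; pred: 14+12-5=21
Step 3: prey: 35+17-14=38; pred: 21+22-8=35
Step 4: prey: 38+19-26=31; pred: 35+39-14=60
Step 5: prey: 31+15-37=9; pred: 60+55-24=91
Step 6: prey: 9+4-16=0; pred: 91+24-36=79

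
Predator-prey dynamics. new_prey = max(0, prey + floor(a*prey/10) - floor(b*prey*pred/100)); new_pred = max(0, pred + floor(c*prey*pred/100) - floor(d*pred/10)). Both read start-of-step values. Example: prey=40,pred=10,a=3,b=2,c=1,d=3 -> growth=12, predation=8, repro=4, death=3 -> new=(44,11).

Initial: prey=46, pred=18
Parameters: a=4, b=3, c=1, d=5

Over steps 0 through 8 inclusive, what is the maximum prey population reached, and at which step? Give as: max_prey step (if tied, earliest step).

Step 1: prey: 46+18-24=40; pred: 18+8-9=17
Step 2: prey: 40+16-20=36; pred: 17+6-8=15
Step 3: prey: 36+14-16=34; pred: 15+5-7=13
Step 4: prey: 34+13-13=34; pred: 13+4-6=11
Step 5: prey: 34+13-11=36; pred: 11+3-5=9
Step 6: prey: 36+14-9=41; pred: 9+3-4=8
Step 7: prey: 41+16-9=48; pred: 8+3-4=7
Step 8: prey: 48+19-10=57; pred: 7+3-3=7
Max prey = 57 at step 8

Answer: 57 8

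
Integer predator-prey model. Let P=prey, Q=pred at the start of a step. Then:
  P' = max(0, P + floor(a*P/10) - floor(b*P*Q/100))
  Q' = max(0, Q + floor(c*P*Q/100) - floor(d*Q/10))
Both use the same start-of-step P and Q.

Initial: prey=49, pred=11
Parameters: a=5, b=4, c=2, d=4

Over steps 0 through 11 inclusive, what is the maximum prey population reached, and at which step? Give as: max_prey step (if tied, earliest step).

Step 1: prey: 49+24-21=52; pred: 11+10-4=17
Step 2: prey: 52+26-35=43; pred: 17+17-6=28
Step 3: prey: 43+21-48=16; pred: 28+24-11=41
Step 4: prey: 16+8-26=0; pred: 41+13-16=38
Step 5: prey: 0+0-0=0; pred: 38+0-15=23
Step 6: prey: 0+0-0=0; pred: 23+0-9=14
Step 7: prey: 0+0-0=0; pred: 14+0-5=9
Step 8: prey: 0+0-0=0; pred: 9+0-3=6
Step 9: prey: 0+0-0=0; pred: 6+0-2=4
Step 10: prey: 0+0-0=0; pred: 4+0-1=3
Step 11: prey: 0+0-0=0; pred: 3+0-1=2
Max prey = 52 at step 1

Answer: 52 1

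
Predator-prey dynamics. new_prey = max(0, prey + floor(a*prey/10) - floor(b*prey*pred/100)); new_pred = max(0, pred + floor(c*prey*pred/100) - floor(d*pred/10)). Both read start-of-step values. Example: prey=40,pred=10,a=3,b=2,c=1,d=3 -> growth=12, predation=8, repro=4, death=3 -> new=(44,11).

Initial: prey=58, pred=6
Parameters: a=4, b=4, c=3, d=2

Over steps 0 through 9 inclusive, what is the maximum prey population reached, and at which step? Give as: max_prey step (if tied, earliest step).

Step 1: prey: 58+23-13=68; pred: 6+10-1=15
Step 2: prey: 68+27-40=55; pred: 15+30-3=42
Step 3: prey: 55+22-92=0; pred: 42+69-8=103
Step 4: prey: 0+0-0=0; pred: 103+0-20=83
Step 5: prey: 0+0-0=0; pred: 83+0-16=67
Step 6: prey: 0+0-0=0; pred: 67+0-13=54
Step 7: prey: 0+0-0=0; pred: 54+0-10=44
Step 8: prey: 0+0-0=0; pred: 44+0-8=36
Step 9: prey: 0+0-0=0; pred: 36+0-7=29
Max prey = 68 at step 1

Answer: 68 1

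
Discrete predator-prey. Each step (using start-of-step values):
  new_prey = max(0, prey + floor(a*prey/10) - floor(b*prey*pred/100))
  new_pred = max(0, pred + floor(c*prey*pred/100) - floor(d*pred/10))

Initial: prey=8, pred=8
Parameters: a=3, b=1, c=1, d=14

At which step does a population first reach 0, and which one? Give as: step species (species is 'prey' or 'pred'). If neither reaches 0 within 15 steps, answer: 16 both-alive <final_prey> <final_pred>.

Step 1: prey: 8+2-0=10; pred: 8+0-11=0
First extinction: pred at step 1

Answer: 1 pred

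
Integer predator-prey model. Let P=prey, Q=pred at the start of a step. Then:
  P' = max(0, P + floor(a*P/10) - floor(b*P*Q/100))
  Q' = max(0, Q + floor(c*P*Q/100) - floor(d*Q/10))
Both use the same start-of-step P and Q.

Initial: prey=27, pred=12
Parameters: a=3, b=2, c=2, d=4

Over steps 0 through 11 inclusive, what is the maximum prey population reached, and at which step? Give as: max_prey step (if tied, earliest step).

Answer: 29 1

Derivation:
Step 1: prey: 27+8-6=29; pred: 12+6-4=14
Step 2: prey: 29+8-8=29; pred: 14+8-5=17
Step 3: prey: 29+8-9=28; pred: 17+9-6=20
Step 4: prey: 28+8-11=25; pred: 20+11-8=23
Step 5: prey: 25+7-11=21; pred: 23+11-9=25
Step 6: prey: 21+6-10=17; pred: 25+10-10=25
Step 7: prey: 17+5-8=14; pred: 25+8-10=23
Step 8: prey: 14+4-6=12; pred: 23+6-9=20
Step 9: prey: 12+3-4=11; pred: 20+4-8=16
Step 10: prey: 11+3-3=11; pred: 16+3-6=13
Step 11: prey: 11+3-2=12; pred: 13+2-5=10
Max prey = 29 at step 1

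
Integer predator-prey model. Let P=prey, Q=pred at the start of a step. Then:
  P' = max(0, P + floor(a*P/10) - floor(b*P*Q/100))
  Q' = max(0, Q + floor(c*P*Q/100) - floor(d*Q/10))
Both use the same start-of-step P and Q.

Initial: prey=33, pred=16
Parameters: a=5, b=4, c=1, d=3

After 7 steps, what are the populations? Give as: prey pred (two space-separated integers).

Answer: 18 9

Derivation:
Step 1: prey: 33+16-21=28; pred: 16+5-4=17
Step 2: prey: 28+14-19=23; pred: 17+4-5=16
Step 3: prey: 23+11-14=20; pred: 16+3-4=15
Step 4: prey: 20+10-12=18; pred: 15+3-4=14
Step 5: prey: 18+9-10=17; pred: 14+2-4=12
Step 6: prey: 17+8-8=17; pred: 12+2-3=11
Step 7: prey: 17+8-7=18; pred: 11+1-3=9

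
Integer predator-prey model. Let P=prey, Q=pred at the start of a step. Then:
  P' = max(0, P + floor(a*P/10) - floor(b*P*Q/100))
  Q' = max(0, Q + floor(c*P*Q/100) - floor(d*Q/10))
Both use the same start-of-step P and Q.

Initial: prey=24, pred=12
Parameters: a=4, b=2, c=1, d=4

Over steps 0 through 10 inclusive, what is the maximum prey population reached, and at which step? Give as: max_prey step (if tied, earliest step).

Answer: 112 8

Derivation:
Step 1: prey: 24+9-5=28; pred: 12+2-4=10
Step 2: prey: 28+11-5=34; pred: 10+2-4=8
Step 3: prey: 34+13-5=42; pred: 8+2-3=7
Step 4: prey: 42+16-5=53; pred: 7+2-2=7
Step 5: prey: 53+21-7=67; pred: 7+3-2=8
Step 6: prey: 67+26-10=83; pred: 8+5-3=10
Step 7: prey: 83+33-16=100; pred: 10+8-4=14
Step 8: prey: 100+40-28=112; pred: 14+14-5=23
Step 9: prey: 112+44-51=105; pred: 23+25-9=39
Step 10: prey: 105+42-81=66; pred: 39+40-15=64
Max prey = 112 at step 8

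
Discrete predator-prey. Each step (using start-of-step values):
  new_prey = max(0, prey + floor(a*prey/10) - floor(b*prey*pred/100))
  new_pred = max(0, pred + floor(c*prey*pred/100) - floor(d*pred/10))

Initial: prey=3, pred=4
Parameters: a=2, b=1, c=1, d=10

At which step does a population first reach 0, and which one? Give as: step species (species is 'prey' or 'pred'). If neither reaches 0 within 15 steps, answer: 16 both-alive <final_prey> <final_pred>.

Step 1: prey: 3+0-0=3; pred: 4+0-4=0
First extinction: pred at step 1

Answer: 1 pred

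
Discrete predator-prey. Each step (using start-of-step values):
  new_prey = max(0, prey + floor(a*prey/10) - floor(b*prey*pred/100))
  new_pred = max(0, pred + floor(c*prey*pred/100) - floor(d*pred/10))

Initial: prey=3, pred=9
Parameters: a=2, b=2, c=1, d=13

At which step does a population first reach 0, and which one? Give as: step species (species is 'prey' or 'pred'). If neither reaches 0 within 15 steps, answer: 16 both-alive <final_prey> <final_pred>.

Step 1: prey: 3+0-0=3; pred: 9+0-11=0
First extinction: pred at step 1

Answer: 1 pred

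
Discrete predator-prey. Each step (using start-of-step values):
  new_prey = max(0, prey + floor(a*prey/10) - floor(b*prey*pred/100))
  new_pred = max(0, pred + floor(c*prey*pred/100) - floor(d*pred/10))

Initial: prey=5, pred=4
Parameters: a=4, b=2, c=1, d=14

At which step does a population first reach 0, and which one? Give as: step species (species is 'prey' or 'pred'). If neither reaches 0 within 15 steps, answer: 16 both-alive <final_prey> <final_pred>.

Answer: 1 pred

Derivation:
Step 1: prey: 5+2-0=7; pred: 4+0-5=0
First extinction: pred at step 1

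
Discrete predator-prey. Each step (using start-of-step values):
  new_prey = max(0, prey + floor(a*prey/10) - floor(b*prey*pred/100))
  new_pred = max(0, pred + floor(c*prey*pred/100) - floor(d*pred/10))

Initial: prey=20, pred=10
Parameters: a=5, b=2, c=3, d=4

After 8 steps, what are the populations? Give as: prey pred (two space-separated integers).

Answer: 0 36

Derivation:
Step 1: prey: 20+10-4=26; pred: 10+6-4=12
Step 2: prey: 26+13-6=33; pred: 12+9-4=17
Step 3: prey: 33+16-11=38; pred: 17+16-6=27
Step 4: prey: 38+19-20=37; pred: 27+30-10=47
Step 5: prey: 37+18-34=21; pred: 47+52-18=81
Step 6: prey: 21+10-34=0; pred: 81+51-32=100
Step 7: prey: 0+0-0=0; pred: 100+0-40=60
Step 8: prey: 0+0-0=0; pred: 60+0-24=36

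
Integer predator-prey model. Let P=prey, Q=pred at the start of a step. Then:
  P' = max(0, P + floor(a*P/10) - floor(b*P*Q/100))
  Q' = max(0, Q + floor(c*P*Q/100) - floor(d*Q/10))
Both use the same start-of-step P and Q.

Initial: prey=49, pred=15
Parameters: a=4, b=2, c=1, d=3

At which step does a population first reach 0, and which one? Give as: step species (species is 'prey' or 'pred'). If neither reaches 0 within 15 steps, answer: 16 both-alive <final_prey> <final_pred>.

Answer: 16 both-alive 13 4

Derivation:
Step 1: prey: 49+19-14=54; pred: 15+7-4=18
Step 2: prey: 54+21-19=56; pred: 18+9-5=22
Step 3: prey: 56+22-24=54; pred: 22+12-6=28
Step 4: prey: 54+21-30=45; pred: 28+15-8=35
Step 5: prey: 45+18-31=32; pred: 35+15-10=40
Step 6: prey: 32+12-25=19; pred: 40+12-12=40
Step 7: prey: 19+7-15=11; pred: 40+7-12=35
Step 8: prey: 11+4-7=8; pred: 35+3-10=28
Step 9: prey: 8+3-4=7; pred: 28+2-8=22
Step 10: prey: 7+2-3=6; pred: 22+1-6=17
Step 11: prey: 6+2-2=6; pred: 17+1-5=13
Step 12: prey: 6+2-1=7; pred: 13+0-3=10
Step 13: prey: 7+2-1=8; pred: 10+0-3=7
Step 14: prey: 8+3-1=10; pred: 7+0-2=5
Step 15: prey: 10+4-1=13; pred: 5+0-1=4
No extinction within 15 steps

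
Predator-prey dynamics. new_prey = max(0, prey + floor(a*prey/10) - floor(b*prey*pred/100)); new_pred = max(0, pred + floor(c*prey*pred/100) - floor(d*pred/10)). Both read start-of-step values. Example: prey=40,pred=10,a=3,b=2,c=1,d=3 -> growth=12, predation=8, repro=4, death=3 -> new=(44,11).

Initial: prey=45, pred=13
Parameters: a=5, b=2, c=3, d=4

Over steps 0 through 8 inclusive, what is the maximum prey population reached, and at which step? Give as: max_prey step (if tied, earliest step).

Step 1: prey: 45+22-11=56; pred: 13+17-5=25
Step 2: prey: 56+28-28=56; pred: 25+42-10=57
Step 3: prey: 56+28-63=21; pred: 57+95-22=130
Step 4: prey: 21+10-54=0; pred: 130+81-52=159
Step 5: prey: 0+0-0=0; pred: 159+0-63=96
Step 6: prey: 0+0-0=0; pred: 96+0-38=58
Step 7: prey: 0+0-0=0; pred: 58+0-23=35
Step 8: prey: 0+0-0=0; pred: 35+0-14=21
Max prey = 56 at step 1

Answer: 56 1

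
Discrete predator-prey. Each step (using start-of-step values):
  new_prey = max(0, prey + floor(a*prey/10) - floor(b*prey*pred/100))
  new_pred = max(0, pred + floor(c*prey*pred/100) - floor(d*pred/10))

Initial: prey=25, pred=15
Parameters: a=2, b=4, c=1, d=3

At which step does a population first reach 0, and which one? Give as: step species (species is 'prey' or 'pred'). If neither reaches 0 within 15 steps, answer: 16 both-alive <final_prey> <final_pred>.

Step 1: prey: 25+5-15=15; pred: 15+3-4=14
Step 2: prey: 15+3-8=10; pred: 14+2-4=12
Step 3: prey: 10+2-4=8; pred: 12+1-3=10
Step 4: prey: 8+1-3=6; pred: 10+0-3=7
Step 5: prey: 6+1-1=6; pred: 7+0-2=5
Step 6: prey: 6+1-1=6; pred: 5+0-1=4
Step 7: prey: 6+1-0=7; pred: 4+0-1=3
Step 8: prey: 7+1-0=8; pred: 3+0-0=3
Step 9: prey: 8+1-0=9; pred: 3+0-0=3
Step 10: prey: 9+1-1=9; pred: 3+0-0=3
Steps 11-15: state stable at prey=9, pred=3 (no change)
No extinction within 15 steps

Answer: 16 both-alive 9 3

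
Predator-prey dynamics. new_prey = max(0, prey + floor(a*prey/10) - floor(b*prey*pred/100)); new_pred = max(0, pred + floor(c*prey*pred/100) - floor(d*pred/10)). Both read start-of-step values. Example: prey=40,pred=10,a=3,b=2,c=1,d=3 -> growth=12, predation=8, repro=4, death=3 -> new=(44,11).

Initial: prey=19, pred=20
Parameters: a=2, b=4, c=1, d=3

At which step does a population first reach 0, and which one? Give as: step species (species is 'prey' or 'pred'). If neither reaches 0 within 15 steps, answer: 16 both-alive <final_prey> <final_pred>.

Step 1: prey: 19+3-15=7; pred: 20+3-6=17
Step 2: prey: 7+1-4=4; pred: 17+1-5=13
Step 3: prey: 4+0-2=2; pred: 13+0-3=10
Step 4: prey: 2+0-0=2; pred: 10+0-3=7
Step 5: prey: 2+0-0=2; pred: 7+0-2=5
Step 6: prey: 2+0-0=2; pred: 5+0-1=4
Step 7: prey: 2+0-0=2; pred: 4+0-1=3
Step 8: prey: 2+0-0=2; pred: 3+0-0=3
Steps 9-15: state stable at prey=2, pred=3 (no change)
No extinction within 15 steps

Answer: 16 both-alive 2 3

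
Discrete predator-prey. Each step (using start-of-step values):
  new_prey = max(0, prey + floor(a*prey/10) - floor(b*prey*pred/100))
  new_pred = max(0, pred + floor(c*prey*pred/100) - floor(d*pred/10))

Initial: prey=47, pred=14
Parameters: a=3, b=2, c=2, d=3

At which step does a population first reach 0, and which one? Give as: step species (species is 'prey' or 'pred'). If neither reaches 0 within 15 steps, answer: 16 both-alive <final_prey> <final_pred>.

Step 1: prey: 47+14-13=48; pred: 14+13-4=23
Step 2: prey: 48+14-22=40; pred: 23+22-6=39
Step 3: prey: 40+12-31=21; pred: 39+31-11=59
Step 4: prey: 21+6-24=3; pred: 59+24-17=66
Step 5: prey: 3+0-3=0; pred: 66+3-19=50
First extinction: prey at step 5

Answer: 5 prey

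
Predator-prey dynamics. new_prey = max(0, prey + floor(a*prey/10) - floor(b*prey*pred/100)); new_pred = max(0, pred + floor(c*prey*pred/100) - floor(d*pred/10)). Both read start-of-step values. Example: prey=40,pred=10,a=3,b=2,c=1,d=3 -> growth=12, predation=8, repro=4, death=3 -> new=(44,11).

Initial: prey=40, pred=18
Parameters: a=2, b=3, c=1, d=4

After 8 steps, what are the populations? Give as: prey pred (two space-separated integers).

Answer: 15 2

Derivation:
Step 1: prey: 40+8-21=27; pred: 18+7-7=18
Step 2: prey: 27+5-14=18; pred: 18+4-7=15
Step 3: prey: 18+3-8=13; pred: 15+2-6=11
Step 4: prey: 13+2-4=11; pred: 11+1-4=8
Step 5: prey: 11+2-2=11; pred: 8+0-3=5
Step 6: prey: 11+2-1=12; pred: 5+0-2=3
Step 7: prey: 12+2-1=13; pred: 3+0-1=2
Step 8: prey: 13+2-0=15; pred: 2+0-0=2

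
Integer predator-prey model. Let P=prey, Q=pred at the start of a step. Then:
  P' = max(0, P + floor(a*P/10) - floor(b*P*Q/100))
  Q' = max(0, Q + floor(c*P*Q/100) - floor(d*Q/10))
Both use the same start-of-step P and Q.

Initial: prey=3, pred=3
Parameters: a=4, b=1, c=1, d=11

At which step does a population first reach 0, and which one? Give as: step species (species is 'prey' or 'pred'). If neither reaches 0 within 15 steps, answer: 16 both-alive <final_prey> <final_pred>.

Answer: 1 pred

Derivation:
Step 1: prey: 3+1-0=4; pred: 3+0-3=0
First extinction: pred at step 1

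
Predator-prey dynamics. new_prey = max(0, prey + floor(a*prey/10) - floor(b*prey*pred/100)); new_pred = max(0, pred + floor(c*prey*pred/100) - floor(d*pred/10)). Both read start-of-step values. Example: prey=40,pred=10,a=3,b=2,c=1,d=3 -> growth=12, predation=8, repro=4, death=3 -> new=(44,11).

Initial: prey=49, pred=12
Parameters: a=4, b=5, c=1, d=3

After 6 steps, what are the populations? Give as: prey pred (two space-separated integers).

Step 1: prey: 49+19-29=39; pred: 12+5-3=14
Step 2: prey: 39+15-27=27; pred: 14+5-4=15
Step 3: prey: 27+10-20=17; pred: 15+4-4=15
Step 4: prey: 17+6-12=11; pred: 15+2-4=13
Step 5: prey: 11+4-7=8; pred: 13+1-3=11
Step 6: prey: 8+3-4=7; pred: 11+0-3=8

Answer: 7 8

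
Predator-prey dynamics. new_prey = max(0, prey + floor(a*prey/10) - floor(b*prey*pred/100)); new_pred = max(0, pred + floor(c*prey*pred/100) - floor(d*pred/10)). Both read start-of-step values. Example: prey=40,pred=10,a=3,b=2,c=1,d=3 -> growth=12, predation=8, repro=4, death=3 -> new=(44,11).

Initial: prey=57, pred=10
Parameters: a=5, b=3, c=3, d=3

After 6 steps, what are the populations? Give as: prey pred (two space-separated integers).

Answer: 0 53

Derivation:
Step 1: prey: 57+28-17=68; pred: 10+17-3=24
Step 2: prey: 68+34-48=54; pred: 24+48-7=65
Step 3: prey: 54+27-105=0; pred: 65+105-19=151
Step 4: prey: 0+0-0=0; pred: 151+0-45=106
Step 5: prey: 0+0-0=0; pred: 106+0-31=75
Step 6: prey: 0+0-0=0; pred: 75+0-22=53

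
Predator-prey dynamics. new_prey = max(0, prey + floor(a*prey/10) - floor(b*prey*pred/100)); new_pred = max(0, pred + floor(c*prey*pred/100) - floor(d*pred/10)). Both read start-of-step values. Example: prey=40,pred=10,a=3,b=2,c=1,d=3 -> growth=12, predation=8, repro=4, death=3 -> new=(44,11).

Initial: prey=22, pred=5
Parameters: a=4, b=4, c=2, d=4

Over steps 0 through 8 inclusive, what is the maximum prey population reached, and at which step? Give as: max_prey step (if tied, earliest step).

Step 1: prey: 22+8-4=26; pred: 5+2-2=5
Step 2: prey: 26+10-5=31; pred: 5+2-2=5
Step 3: prey: 31+12-6=37; pred: 5+3-2=6
Step 4: prey: 37+14-8=43; pred: 6+4-2=8
Step 5: prey: 43+17-13=47; pred: 8+6-3=11
Step 6: prey: 47+18-20=45; pred: 11+10-4=17
Step 7: prey: 45+18-30=33; pred: 17+15-6=26
Step 8: prey: 33+13-34=12; pred: 26+17-10=33
Max prey = 47 at step 5

Answer: 47 5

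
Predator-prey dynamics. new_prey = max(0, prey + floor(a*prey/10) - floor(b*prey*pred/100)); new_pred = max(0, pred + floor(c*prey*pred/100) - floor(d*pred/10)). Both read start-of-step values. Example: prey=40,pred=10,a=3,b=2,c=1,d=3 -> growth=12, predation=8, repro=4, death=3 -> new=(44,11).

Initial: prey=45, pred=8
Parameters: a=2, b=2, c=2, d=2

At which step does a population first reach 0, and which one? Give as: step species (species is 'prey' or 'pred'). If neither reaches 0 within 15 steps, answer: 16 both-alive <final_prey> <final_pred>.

Answer: 6 prey

Derivation:
Step 1: prey: 45+9-7=47; pred: 8+7-1=14
Step 2: prey: 47+9-13=43; pred: 14+13-2=25
Step 3: prey: 43+8-21=30; pred: 25+21-5=41
Step 4: prey: 30+6-24=12; pred: 41+24-8=57
Step 5: prey: 12+2-13=1; pred: 57+13-11=59
Step 6: prey: 1+0-1=0; pred: 59+1-11=49
First extinction: prey at step 6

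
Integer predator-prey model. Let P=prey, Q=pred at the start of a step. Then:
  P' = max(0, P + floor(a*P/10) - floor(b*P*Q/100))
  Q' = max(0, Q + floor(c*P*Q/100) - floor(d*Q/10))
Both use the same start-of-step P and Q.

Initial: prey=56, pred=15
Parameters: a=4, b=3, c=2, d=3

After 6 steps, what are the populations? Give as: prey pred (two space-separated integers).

Step 1: prey: 56+22-25=53; pred: 15+16-4=27
Step 2: prey: 53+21-42=32; pred: 27+28-8=47
Step 3: prey: 32+12-45=0; pred: 47+30-14=63
Step 4: prey: 0+0-0=0; pred: 63+0-18=45
Step 5: prey: 0+0-0=0; pred: 45+0-13=32
Step 6: prey: 0+0-0=0; pred: 32+0-9=23

Answer: 0 23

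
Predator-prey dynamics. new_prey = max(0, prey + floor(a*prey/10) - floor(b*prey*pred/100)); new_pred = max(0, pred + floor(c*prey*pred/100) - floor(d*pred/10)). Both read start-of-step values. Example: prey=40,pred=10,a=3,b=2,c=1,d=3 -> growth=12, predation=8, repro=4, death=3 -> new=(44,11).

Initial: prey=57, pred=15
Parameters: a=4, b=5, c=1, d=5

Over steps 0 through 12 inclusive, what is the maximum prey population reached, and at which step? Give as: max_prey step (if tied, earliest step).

Answer: 120 12

Derivation:
Step 1: prey: 57+22-42=37; pred: 15+8-7=16
Step 2: prey: 37+14-29=22; pred: 16+5-8=13
Step 3: prey: 22+8-14=16; pred: 13+2-6=9
Step 4: prey: 16+6-7=15; pred: 9+1-4=6
Step 5: prey: 15+6-4=17; pred: 6+0-3=3
Step 6: prey: 17+6-2=21; pred: 3+0-1=2
Step 7: prey: 21+8-2=27; pred: 2+0-1=1
Step 8: prey: 27+10-1=36; pred: 1+0-0=1
Step 9: prey: 36+14-1=49; pred: 1+0-0=1
Step 10: prey: 49+19-2=66; pred: 1+0-0=1
Step 11: prey: 66+26-3=89; pred: 1+0-0=1
Step 12: prey: 89+35-4=120; pred: 1+0-0=1
Max prey = 120 at step 12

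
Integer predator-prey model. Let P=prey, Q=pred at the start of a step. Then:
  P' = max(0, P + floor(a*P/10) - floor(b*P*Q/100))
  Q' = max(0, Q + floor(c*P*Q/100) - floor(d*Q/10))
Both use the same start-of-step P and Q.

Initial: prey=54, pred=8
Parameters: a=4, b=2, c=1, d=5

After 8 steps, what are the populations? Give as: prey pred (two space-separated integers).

Step 1: prey: 54+21-8=67; pred: 8+4-4=8
Step 2: prey: 67+26-10=83; pred: 8+5-4=9
Step 3: prey: 83+33-14=102; pred: 9+7-4=12
Step 4: prey: 102+40-24=118; pred: 12+12-6=18
Step 5: prey: 118+47-42=123; pred: 18+21-9=30
Step 6: prey: 123+49-73=99; pred: 30+36-15=51
Step 7: prey: 99+39-100=38; pred: 51+50-25=76
Step 8: prey: 38+15-57=0; pred: 76+28-38=66

Answer: 0 66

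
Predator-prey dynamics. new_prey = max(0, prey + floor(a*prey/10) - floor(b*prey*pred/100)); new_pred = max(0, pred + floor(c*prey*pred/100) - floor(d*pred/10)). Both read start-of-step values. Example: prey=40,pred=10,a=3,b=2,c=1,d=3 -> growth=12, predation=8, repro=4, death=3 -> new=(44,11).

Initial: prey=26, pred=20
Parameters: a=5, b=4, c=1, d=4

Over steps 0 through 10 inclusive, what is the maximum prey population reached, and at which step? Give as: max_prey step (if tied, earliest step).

Step 1: prey: 26+13-20=19; pred: 20+5-8=17
Step 2: prey: 19+9-12=16; pred: 17+3-6=14
Step 3: prey: 16+8-8=16; pred: 14+2-5=11
Step 4: prey: 16+8-7=17; pred: 11+1-4=8
Step 5: prey: 17+8-5=20; pred: 8+1-3=6
Step 6: prey: 20+10-4=26; pred: 6+1-2=5
Step 7: prey: 26+13-5=34; pred: 5+1-2=4
Step 8: prey: 34+17-5=46; pred: 4+1-1=4
Step 9: prey: 46+23-7=62; pred: 4+1-1=4
Step 10: prey: 62+31-9=84; pred: 4+2-1=5
Max prey = 84 at step 10

Answer: 84 10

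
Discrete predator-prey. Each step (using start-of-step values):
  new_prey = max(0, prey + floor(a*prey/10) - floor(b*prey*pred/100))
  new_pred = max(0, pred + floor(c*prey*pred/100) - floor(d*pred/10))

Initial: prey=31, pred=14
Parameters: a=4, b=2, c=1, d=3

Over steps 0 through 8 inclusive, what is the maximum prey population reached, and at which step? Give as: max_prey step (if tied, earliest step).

Answer: 53 5

Derivation:
Step 1: prey: 31+12-8=35; pred: 14+4-4=14
Step 2: prey: 35+14-9=40; pred: 14+4-4=14
Step 3: prey: 40+16-11=45; pred: 14+5-4=15
Step 4: prey: 45+18-13=50; pred: 15+6-4=17
Step 5: prey: 50+20-17=53; pred: 17+8-5=20
Step 6: prey: 53+21-21=53; pred: 20+10-6=24
Step 7: prey: 53+21-25=49; pred: 24+12-7=29
Step 8: prey: 49+19-28=40; pred: 29+14-8=35
Max prey = 53 at step 5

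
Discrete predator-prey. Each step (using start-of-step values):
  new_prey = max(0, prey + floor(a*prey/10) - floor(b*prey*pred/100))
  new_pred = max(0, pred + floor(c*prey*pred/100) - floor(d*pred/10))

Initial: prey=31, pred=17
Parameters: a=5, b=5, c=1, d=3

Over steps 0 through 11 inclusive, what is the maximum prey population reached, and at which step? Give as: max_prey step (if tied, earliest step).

Answer: 42 11

Derivation:
Step 1: prey: 31+15-26=20; pred: 17+5-5=17
Step 2: prey: 20+10-17=13; pred: 17+3-5=15
Step 3: prey: 13+6-9=10; pred: 15+1-4=12
Step 4: prey: 10+5-6=9; pred: 12+1-3=10
Step 5: prey: 9+4-4=9; pred: 10+0-3=7
Step 6: prey: 9+4-3=10; pred: 7+0-2=5
Step 7: prey: 10+5-2=13; pred: 5+0-1=4
Step 8: prey: 13+6-2=17; pred: 4+0-1=3
Step 9: prey: 17+8-2=23; pred: 3+0-0=3
Step 10: prey: 23+11-3=31; pred: 3+0-0=3
Step 11: prey: 31+15-4=42; pred: 3+0-0=3
Max prey = 42 at step 11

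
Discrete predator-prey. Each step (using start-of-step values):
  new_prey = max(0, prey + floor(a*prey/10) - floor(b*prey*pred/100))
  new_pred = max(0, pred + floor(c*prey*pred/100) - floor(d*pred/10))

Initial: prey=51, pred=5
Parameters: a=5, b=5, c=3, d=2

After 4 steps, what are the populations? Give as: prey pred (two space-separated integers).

Answer: 0 63

Derivation:
Step 1: prey: 51+25-12=64; pred: 5+7-1=11
Step 2: prey: 64+32-35=61; pred: 11+21-2=30
Step 3: prey: 61+30-91=0; pred: 30+54-6=78
Step 4: prey: 0+0-0=0; pred: 78+0-15=63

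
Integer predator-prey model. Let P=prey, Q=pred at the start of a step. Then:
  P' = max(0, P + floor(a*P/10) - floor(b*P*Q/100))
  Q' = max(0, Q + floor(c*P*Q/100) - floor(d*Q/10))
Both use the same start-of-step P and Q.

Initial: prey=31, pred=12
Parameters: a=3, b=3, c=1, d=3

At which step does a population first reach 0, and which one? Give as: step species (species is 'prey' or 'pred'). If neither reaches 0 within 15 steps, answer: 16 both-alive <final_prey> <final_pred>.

Answer: 16 both-alive 44 7

Derivation:
Step 1: prey: 31+9-11=29; pred: 12+3-3=12
Step 2: prey: 29+8-10=27; pred: 12+3-3=12
Step 3: prey: 27+8-9=26; pred: 12+3-3=12
Step 4: prey: 26+7-9=24; pred: 12+3-3=12
Step 5: prey: 24+7-8=23; pred: 12+2-3=11
Step 6: prey: 23+6-7=22; pred: 11+2-3=10
Step 7: prey: 22+6-6=22; pred: 10+2-3=9
Step 8: prey: 22+6-5=23; pred: 9+1-2=8
Step 9: prey: 23+6-5=24; pred: 8+1-2=7
Step 10: prey: 24+7-5=26; pred: 7+1-2=6
Step 11: prey: 26+7-4=29; pred: 6+1-1=6
Step 12: prey: 29+8-5=32; pred: 6+1-1=6
Step 13: prey: 32+9-5=36; pred: 6+1-1=6
Step 14: prey: 36+10-6=40; pred: 6+2-1=7
Step 15: prey: 40+12-8=44; pred: 7+2-2=7
No extinction within 15 steps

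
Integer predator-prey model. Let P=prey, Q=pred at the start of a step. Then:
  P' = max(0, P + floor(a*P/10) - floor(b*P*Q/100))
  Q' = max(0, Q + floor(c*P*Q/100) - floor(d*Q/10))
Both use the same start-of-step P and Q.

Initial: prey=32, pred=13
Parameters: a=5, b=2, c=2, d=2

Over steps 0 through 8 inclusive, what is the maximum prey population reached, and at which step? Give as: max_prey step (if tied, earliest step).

Step 1: prey: 32+16-8=40; pred: 13+8-2=19
Step 2: prey: 40+20-15=45; pred: 19+15-3=31
Step 3: prey: 45+22-27=40; pred: 31+27-6=52
Step 4: prey: 40+20-41=19; pred: 52+41-10=83
Step 5: prey: 19+9-31=0; pred: 83+31-16=98
Step 6: prey: 0+0-0=0; pred: 98+0-19=79
Step 7: prey: 0+0-0=0; pred: 79+0-15=64
Step 8: prey: 0+0-0=0; pred: 64+0-12=52
Max prey = 45 at step 2

Answer: 45 2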